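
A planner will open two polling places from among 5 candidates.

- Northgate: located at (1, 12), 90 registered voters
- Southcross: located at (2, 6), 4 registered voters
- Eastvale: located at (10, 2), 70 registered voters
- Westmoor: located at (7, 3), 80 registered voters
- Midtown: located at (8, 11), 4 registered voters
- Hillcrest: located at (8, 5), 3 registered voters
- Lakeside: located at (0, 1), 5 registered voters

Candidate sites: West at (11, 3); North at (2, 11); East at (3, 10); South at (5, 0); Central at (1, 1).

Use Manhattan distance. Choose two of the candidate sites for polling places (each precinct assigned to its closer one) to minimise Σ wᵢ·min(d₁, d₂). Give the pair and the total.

{West, North}, total 759

Evaluate every pair (each demand assigned to the nearer of the two):
  {West, North}: total = 759
  {West, East}: total = 939
  {North, South}: total = 1168
  {East, South}: total = 1348
  {West, Central}: total = 1538
  {North, Central}: total = 1602
  {East, Central}: total = 1779
  {South, Central}: total = 1989
  {West, South}: total = 2025
  {North, East}: total = 2244
Best pair: {West, North} with total 759.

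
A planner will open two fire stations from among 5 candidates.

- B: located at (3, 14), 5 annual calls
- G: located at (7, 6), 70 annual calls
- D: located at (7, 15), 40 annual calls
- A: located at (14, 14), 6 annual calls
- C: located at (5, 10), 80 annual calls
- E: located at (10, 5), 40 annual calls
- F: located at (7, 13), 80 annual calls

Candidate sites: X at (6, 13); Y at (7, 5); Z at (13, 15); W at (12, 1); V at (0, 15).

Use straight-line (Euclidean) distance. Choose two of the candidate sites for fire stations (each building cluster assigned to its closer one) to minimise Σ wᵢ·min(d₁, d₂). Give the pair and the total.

{X, Y}, total 676.6

Evaluate every pair (each demand assigned to the nearer of the two):
  {X, Y}: total = 676.6
  {X, W}: total = 1160.5
  {X, Z}: total = 1299.5
  {X, V}: total = 1339.4
  {Y, Z}: total = 1424.5
  {Y, V}: total = 1567.4
  {Y, W}: total = 1778.5
  {W, V}: total = 2196.7
  {Z, W}: total = 2233.3
  {Z, V}: total = 2510.7
Best pair: {X, Y} with total 676.6.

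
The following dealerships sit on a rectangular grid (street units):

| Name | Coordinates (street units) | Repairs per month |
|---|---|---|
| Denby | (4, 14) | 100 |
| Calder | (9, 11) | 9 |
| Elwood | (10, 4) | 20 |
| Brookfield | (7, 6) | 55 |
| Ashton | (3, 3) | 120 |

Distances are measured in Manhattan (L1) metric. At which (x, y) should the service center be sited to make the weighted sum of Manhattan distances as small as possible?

(4, 6)

Manhattan distance separates: Σwᵢ(|x−xᵢ|+|y−yᵢ|) = Σwᵢ|x−xᵢ| + Σwᵢ|y−yᵢ|, so x and y are optimised independently as 1-D weighted medians.
Total weight W = 304; half = 152.
x-coordinate, sorted with cumulative weight:
  x=3 (Ashton, w=120) cum 120
  x=4 (Denby, w=100) cum 220  ← median
  x=7 (Brookfield, w=55) cum 275
  x=9 (Calder, w=9) cum 284
  x=10 (Elwood, w=20) cum 304
⇒ x* = 4
y-coordinate, sorted with cumulative weight:
  y=3 (Ashton, w=120) cum 120
  y=4 (Elwood, w=20) cum 140
  y=6 (Brookfield, w=55) cum 195  ← median
  y=11 (Calder, w=9) cum 204
  y=14 (Denby, w=100) cum 304
⇒ y* = 6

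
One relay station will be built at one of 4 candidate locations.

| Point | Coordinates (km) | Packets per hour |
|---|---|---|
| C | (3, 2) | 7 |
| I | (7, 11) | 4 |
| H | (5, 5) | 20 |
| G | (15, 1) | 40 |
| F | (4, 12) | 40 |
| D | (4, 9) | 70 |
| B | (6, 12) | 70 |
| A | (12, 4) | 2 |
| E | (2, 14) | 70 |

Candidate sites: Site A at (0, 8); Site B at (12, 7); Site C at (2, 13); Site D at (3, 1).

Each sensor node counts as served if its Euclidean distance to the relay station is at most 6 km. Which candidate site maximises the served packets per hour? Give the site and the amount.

Site C, covering 254

Coverage radius r = 6 km; a point is covered iff (Δx)²+(Δy)² ≤ 6² = 36.
  Site A (0, 8): covers {H, F, D} → 130
  Site B (12, 7): covers {A} → 2
  Site C (2, 13): covers {I, F, D, B, E} → 254
  Site D (3, 1): covers {C, H} → 27
Maximum coverage at Site C: 254 packets per hour.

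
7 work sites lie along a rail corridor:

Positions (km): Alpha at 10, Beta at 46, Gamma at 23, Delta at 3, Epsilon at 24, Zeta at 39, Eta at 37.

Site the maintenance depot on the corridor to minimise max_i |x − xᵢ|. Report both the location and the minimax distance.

location 24.5, max distance 21.5

The 1-center on a line is the midpoint of the two extreme points: leftmost at 3, rightmost at 46.
Optimal location = (3 + 46)/2 = 24.5; maximum distance = (46 − 3)/2 = 21.5.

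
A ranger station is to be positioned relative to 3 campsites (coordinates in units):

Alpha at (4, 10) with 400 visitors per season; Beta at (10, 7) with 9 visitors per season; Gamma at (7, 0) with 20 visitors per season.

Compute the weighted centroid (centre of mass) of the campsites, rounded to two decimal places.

The minimiser of Σwᵢ‖p−pᵢ‖² is the weighted centroid p* = (Σwᵢpᵢ)/(Σwᵢ).
Σwᵢ = 429.
Σwᵢxᵢ = 400·4 + 9·10 + 20·7 = 1830.
Σwᵢyᵢ = 400·10 + 9·7 + 20·0 = 4063.
x* = 1830/429 = 4.27, y* = 4063/429 = 9.47.

(4.27, 9.47)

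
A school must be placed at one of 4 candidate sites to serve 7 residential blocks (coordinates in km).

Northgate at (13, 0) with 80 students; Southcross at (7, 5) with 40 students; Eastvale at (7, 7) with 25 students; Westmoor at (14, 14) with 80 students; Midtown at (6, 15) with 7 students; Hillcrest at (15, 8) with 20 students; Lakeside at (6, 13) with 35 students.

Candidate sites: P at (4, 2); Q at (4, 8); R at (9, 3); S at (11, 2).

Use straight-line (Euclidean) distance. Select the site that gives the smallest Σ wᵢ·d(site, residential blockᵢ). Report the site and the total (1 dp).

R, total 2199.8 km

Total weighted distance at each candidate:
  P (4, 2): total = 3036.7
  Q (4, 8): total = 2604.5
  R (9, 3): total = 2199.8
  S (11, 2): total = 2240.5
Minimum is at R with total 2199.8 km.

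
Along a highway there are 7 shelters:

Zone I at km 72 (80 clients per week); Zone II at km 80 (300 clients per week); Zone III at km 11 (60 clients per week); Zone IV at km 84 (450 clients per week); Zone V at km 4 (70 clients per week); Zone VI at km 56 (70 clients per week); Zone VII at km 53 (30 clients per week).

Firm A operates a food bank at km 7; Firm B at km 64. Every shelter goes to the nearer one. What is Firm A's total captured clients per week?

The indifferent point is the midpoint (7+64)/2 = 35.5; shelters left of it (closer to Firm A at 7) go to Firm A, those right go to Firm B.
  Zone V at 4 (w=70) → Firm A
  Zone III at 11 (w=60) → Firm A
  Zone VII at 53 (w=30) → Firm B
  Zone VI at 56 (w=70) → Firm B
  Zone I at 72 (w=80) → Firm B
  Zone II at 80 (w=300) → Firm B
  Zone IV at 84 (w=450) → Firm B
Firm A captures 130; Firm B captures 930.

130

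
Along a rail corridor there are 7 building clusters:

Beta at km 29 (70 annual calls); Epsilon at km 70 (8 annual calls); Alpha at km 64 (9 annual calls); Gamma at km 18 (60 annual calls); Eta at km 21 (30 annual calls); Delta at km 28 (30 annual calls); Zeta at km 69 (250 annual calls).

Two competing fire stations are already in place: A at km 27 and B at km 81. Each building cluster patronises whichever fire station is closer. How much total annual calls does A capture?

The indifferent point is the midpoint (27+81)/2 = 54; building clusters left of it (closer to A at 27) go to A, those right go to B.
  Gamma at 18 (w=60) → A
  Eta at 21 (w=30) → A
  Delta at 28 (w=30) → A
  Beta at 29 (w=70) → A
  Alpha at 64 (w=9) → B
  Zeta at 69 (w=250) → B
  Epsilon at 70 (w=8) → B
A captures 190; B captures 267.

190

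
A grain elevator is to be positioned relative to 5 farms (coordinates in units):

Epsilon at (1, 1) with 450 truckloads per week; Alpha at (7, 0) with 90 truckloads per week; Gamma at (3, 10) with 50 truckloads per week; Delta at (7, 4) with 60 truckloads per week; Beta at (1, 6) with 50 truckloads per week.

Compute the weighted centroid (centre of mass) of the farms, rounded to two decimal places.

(2.43, 2.13)

The minimiser of Σwᵢ‖p−pᵢ‖² is the weighted centroid p* = (Σwᵢpᵢ)/(Σwᵢ).
Σwᵢ = 700.
Σwᵢxᵢ = 450·1 + 90·7 + 50·3 + 60·7 + 50·1 = 1700.
Σwᵢyᵢ = 450·1 + 90·0 + 50·10 + 60·4 + 50·6 = 1490.
x* = 1700/700 = 2.43, y* = 1490/700 = 2.13.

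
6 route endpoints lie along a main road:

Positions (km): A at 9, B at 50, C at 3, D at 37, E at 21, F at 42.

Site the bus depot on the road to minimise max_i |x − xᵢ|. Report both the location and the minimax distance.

location 26.5, max distance 23.5

The 1-center on a line is the midpoint of the two extreme points: leftmost at 3, rightmost at 50.
Optimal location = (3 + 50)/2 = 26.5; maximum distance = (50 − 3)/2 = 23.5.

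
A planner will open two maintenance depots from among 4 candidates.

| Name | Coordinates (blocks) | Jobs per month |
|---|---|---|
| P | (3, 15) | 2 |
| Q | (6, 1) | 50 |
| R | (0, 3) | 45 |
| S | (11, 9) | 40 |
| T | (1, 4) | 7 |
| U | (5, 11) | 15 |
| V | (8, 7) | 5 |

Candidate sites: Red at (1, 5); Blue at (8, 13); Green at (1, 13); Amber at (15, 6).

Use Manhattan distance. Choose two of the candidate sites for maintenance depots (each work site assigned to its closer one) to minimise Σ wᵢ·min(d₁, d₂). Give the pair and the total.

Evaluate every pair (each demand assigned to the nearer of the two):
  {Red, Blue}: total = 991
  {Red, Amber}: total = 1086
  {Red, Green}: total = 1295
  {Blue, Green}: total = 1651
  {Green, Amber}: total = 1676
  {Blue, Amber}: total = 2021
Best pair: {Red, Blue} with total 991.

{Red, Blue}, total 991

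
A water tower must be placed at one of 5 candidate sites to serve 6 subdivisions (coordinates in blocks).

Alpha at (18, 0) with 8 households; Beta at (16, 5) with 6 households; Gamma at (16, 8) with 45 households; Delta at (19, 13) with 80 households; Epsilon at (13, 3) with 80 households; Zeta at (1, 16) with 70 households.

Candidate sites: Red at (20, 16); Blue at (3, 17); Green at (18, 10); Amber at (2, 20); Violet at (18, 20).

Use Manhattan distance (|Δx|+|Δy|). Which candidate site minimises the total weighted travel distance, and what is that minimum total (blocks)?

Total weighted distance at each candidate:
  Red (20, 16): total = 4024
  Blue (3, 17): total = 5126
  Green (18, 10): total = 3192
  Amber (2, 20): total = 6142
  Violet (18, 20): total = 4762
Minimum is at Green with total 3192 blocks.

Green, total 3192 blocks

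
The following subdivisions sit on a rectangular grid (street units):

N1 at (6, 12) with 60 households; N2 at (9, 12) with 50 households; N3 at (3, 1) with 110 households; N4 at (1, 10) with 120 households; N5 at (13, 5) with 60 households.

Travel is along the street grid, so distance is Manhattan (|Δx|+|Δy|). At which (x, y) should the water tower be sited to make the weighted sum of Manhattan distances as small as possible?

(3, 10)

Manhattan distance separates: Σwᵢ(|x−xᵢ|+|y−yᵢ|) = Σwᵢ|x−xᵢ| + Σwᵢ|y−yᵢ|, so x and y are optimised independently as 1-D weighted medians.
Total weight W = 400; half = 200.
x-coordinate, sorted with cumulative weight:
  x=1 (N4, w=120) cum 120
  x=3 (N3, w=110) cum 230  ← median
  x=6 (N1, w=60) cum 290
  x=9 (N2, w=50) cum 340
  x=13 (N5, w=60) cum 400
⇒ x* = 3
y-coordinate, sorted with cumulative weight:
  y=1 (N3, w=110) cum 110
  y=5 (N5, w=60) cum 170
  y=10 (N4, w=120) cum 290  ← median
  y=12 (N1, w=60) cum 350
  y=12 (N2, w=50) cum 400
⇒ y* = 10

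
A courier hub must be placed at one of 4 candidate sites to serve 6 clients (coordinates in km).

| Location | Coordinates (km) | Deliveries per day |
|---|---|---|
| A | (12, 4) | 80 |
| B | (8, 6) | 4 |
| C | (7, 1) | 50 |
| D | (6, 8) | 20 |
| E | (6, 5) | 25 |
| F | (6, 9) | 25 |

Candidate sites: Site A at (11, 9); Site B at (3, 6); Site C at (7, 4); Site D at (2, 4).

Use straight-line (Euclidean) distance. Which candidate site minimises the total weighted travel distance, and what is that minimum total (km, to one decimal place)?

Site C, total 804.2 km

Total weighted distance at each candidate:
  Site A (11, 9): total = 1259.2
  Site B (3, 6): total = 1335.0
  Site C (7, 4): total = 804.2
  Site D (2, 4): total = 1493.1
Minimum is at Site C with total 804.2 km.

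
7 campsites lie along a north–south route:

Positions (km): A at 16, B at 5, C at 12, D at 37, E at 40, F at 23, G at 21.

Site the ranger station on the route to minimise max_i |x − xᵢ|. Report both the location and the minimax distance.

location 22.5, max distance 17.5

The 1-center on a line is the midpoint of the two extreme points: leftmost at 5, rightmost at 40.
Optimal location = (5 + 40)/2 = 22.5; maximum distance = (40 − 5)/2 = 17.5.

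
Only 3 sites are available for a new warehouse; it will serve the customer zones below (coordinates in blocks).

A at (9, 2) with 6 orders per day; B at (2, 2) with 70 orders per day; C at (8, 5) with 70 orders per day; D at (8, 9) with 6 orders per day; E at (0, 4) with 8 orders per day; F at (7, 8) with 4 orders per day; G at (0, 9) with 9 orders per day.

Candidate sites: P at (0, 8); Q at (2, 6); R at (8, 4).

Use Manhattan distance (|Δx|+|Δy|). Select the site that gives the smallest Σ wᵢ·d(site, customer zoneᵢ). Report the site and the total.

Total weighted distance at each candidate:
  P (0, 8): total = 1543
  Q (2, 6): total = 995
  R (8, 4): total = 879
Minimum is at R with total 879 blocks.

R, total 879 blocks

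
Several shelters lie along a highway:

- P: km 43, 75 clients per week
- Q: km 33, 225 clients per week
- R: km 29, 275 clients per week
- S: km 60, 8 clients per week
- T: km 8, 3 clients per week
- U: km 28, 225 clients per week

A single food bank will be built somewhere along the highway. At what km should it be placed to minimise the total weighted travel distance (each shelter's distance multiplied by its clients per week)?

For a sum of weighted absolute distances on a line, the optimum is the weighted median (not the mean). Total weight W = 811; half-weight = 405.5.
Sort by position and accumulate weight:
  km 8 (T, w=3) → cum 3
  km 28 (U, w=225) → cum 228
  km 29 (R, w=275) → cum 503  ≥ 405.5 → median here
  km 33 (Q, w=225) → cum 728
  km 43 (P, w=75) → cum 803
  km 60 (S, w=8) → cum 811
Optimal location: km 29.

x = 29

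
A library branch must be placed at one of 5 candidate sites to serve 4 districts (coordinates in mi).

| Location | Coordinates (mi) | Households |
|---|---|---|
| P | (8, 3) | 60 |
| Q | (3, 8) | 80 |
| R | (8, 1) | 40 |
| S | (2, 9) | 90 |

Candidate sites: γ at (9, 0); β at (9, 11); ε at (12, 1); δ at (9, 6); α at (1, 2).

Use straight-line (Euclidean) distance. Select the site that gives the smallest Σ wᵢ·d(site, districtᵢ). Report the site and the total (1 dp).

Total weighted distance at each candidate:
  γ (9, 0): total = 2072.5
  β (9, 11): total = 2077.6
  ε (12, 1): total = 2493.0
  δ (9, 6): total = 1585.1
  α (1, 2): total = 1849.5
Minimum is at δ with total 1585.1 mi.

δ, total 1585.1 mi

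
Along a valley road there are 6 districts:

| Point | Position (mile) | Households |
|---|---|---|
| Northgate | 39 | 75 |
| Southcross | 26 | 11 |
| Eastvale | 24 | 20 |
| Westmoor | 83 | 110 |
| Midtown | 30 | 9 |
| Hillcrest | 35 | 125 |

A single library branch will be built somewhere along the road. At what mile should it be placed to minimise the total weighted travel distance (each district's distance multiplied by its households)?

For a sum of weighted absolute distances on a line, the optimum is the weighted median (not the mean). Total weight W = 350; half-weight = 175.
Sort by position and accumulate weight:
  mile 24 (Eastvale, w=20) → cum 20
  mile 26 (Southcross, w=11) → cum 31
  mile 30 (Midtown, w=9) → cum 40
  mile 35 (Hillcrest, w=125) → cum 165
  mile 39 (Northgate, w=75) → cum 240  ≥ 175 → median here
  mile 83 (Westmoor, w=110) → cum 350
Optimal location: mile 39.

x = 39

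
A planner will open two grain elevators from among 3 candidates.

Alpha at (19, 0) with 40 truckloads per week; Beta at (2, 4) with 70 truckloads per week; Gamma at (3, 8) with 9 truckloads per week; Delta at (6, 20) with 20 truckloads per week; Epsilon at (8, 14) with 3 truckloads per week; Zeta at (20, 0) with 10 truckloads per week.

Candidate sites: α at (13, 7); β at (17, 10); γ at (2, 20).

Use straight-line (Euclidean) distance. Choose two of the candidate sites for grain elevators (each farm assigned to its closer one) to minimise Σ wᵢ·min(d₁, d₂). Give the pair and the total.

{α, γ}, total 1461.8

Evaluate every pair (each demand assigned to the nearer of the two):
  {α, γ}: total = 1461.8
  {α, β}: total = 1677.5
  {β, γ}: total = 1846.2
Best pair: {α, γ} with total 1461.8.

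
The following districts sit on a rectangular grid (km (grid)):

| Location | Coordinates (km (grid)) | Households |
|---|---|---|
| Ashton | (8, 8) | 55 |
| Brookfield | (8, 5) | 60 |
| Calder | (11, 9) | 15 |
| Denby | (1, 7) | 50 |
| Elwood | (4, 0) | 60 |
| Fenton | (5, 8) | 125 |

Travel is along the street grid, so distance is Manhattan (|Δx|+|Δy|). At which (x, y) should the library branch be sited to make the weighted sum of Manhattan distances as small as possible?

Manhattan distance separates: Σwᵢ(|x−xᵢ|+|y−yᵢ|) = Σwᵢ|x−xᵢ| + Σwᵢ|y−yᵢ|, so x and y are optimised independently as 1-D weighted medians.
Total weight W = 365; half = 182.5.
x-coordinate, sorted with cumulative weight:
  x=1 (Denby, w=50) cum 50
  x=4 (Elwood, w=60) cum 110
  x=5 (Fenton, w=125) cum 235  ← median
  x=8 (Ashton, w=55) cum 290
  x=8 (Brookfield, w=60) cum 350
  x=11 (Calder, w=15) cum 365
⇒ x* = 5
y-coordinate, sorted with cumulative weight:
  y=0 (Elwood, w=60) cum 60
  y=5 (Brookfield, w=60) cum 120
  y=7 (Denby, w=50) cum 170
  y=8 (Ashton, w=55) cum 225  ← median
  y=8 (Fenton, w=125) cum 350
  y=9 (Calder, w=15) cum 365
⇒ y* = 8

(5, 8)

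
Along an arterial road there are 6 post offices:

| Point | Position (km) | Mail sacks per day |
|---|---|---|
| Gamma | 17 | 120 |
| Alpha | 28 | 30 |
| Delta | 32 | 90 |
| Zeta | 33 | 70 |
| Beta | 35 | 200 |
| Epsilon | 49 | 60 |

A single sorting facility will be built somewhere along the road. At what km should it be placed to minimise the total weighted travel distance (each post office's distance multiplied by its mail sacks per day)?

x = 33

For a sum of weighted absolute distances on a line, the optimum is the weighted median (not the mean). Total weight W = 570; half-weight = 285.
Sort by position and accumulate weight:
  km 17 (Gamma, w=120) → cum 120
  km 28 (Alpha, w=30) → cum 150
  km 32 (Delta, w=90) → cum 240
  km 33 (Zeta, w=70) → cum 310  ≥ 285 → median here
  km 35 (Beta, w=200) → cum 510
  km 49 (Epsilon, w=60) → cum 570
Optimal location: km 33.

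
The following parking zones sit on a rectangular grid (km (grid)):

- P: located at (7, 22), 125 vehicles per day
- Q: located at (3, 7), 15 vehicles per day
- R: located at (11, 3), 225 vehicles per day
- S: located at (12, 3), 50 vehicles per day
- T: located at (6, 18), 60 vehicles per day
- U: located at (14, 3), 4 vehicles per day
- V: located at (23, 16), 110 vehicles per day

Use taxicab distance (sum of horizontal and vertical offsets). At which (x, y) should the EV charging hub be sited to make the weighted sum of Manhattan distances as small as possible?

Manhattan distance separates: Σwᵢ(|x−xᵢ|+|y−yᵢ|) = Σwᵢ|x−xᵢ| + Σwᵢ|y−yᵢ|, so x and y are optimised independently as 1-D weighted medians.
Total weight W = 589; half = 294.5.
x-coordinate, sorted with cumulative weight:
  x=3 (Q, w=15) cum 15
  x=6 (T, w=60) cum 75
  x=7 (P, w=125) cum 200
  x=11 (R, w=225) cum 425  ← median
  x=12 (S, w=50) cum 475
  x=14 (U, w=4) cum 479
  x=23 (V, w=110) cum 589
⇒ x* = 11
y-coordinate, sorted with cumulative weight:
  y=3 (R, w=225) cum 225
  y=3 (S, w=50) cum 275
  y=3 (U, w=4) cum 279
  y=7 (Q, w=15) cum 294
  y=16 (V, w=110) cum 404  ← median
  y=18 (T, w=60) cum 464
  y=22 (P, w=125) cum 589
⇒ y* = 16

(11, 16)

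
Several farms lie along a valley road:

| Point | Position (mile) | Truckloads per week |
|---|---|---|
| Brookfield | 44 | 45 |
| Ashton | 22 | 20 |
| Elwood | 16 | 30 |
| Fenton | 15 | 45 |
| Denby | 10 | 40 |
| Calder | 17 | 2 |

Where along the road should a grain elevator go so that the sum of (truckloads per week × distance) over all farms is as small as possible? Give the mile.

For a sum of weighted absolute distances on a line, the optimum is the weighted median (not the mean). Total weight W = 182; half-weight = 91.
Sort by position and accumulate weight:
  mile 10 (Denby, w=40) → cum 40
  mile 15 (Fenton, w=45) → cum 85
  mile 16 (Elwood, w=30) → cum 115  ≥ 91 → median here
  mile 17 (Calder, w=2) → cum 117
  mile 22 (Ashton, w=20) → cum 137
  mile 44 (Brookfield, w=45) → cum 182
Optimal location: mile 16.

x = 16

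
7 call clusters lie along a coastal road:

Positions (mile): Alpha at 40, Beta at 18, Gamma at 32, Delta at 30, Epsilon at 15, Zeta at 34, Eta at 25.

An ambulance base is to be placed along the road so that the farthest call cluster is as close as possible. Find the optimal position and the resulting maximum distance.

The 1-center on a line is the midpoint of the two extreme points: leftmost at 15, rightmost at 40.
Optimal location = (15 + 40)/2 = 27.5; maximum distance = (40 − 15)/2 = 12.5.

location 27.5, max distance 12.5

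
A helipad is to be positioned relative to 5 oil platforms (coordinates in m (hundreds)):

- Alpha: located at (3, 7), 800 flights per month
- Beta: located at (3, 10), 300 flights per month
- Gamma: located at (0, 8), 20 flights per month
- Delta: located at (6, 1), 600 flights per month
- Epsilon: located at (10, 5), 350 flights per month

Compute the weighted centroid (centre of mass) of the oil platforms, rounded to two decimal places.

(5.02, 5.37)

The minimiser of Σwᵢ‖p−pᵢ‖² is the weighted centroid p* = (Σwᵢpᵢ)/(Σwᵢ).
Σwᵢ = 2070.
Σwᵢxᵢ = 800·3 + 300·3 + 20·0 + 600·6 + 350·10 = 10400.
Σwᵢyᵢ = 800·7 + 300·10 + 20·8 + 600·1 + 350·5 = 11110.
x* = 10400/2070 = 5.02, y* = 11110/2070 = 5.37.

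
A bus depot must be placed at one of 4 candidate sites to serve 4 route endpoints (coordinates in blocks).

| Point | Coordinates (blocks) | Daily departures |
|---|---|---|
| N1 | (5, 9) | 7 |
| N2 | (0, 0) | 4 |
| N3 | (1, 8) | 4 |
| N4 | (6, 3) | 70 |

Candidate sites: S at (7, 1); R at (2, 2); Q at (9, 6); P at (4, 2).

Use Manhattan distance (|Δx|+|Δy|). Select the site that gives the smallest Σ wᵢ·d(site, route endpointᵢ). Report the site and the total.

Total weighted distance at each candidate:
  S (7, 1): total = 364
  R (2, 2): total = 464
  Q (9, 6): total = 569
  P (4, 2): total = 326
Minimum is at P with total 326 blocks.

P, total 326 blocks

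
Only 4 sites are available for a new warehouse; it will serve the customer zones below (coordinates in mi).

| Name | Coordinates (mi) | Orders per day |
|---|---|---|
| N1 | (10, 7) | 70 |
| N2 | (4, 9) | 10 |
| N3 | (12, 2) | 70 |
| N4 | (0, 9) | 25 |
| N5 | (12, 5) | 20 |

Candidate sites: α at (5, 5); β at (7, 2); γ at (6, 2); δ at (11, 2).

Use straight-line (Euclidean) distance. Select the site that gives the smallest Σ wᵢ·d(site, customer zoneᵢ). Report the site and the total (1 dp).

δ, total 915.1 mi

Total weighted distance at each candidate:
  α (5, 5): total = 1251.4
  β (7, 2): total = 1198.4
  γ (6, 2): total = 1305.7
  δ (11, 2): total = 915.1
Minimum is at δ with total 915.1 mi.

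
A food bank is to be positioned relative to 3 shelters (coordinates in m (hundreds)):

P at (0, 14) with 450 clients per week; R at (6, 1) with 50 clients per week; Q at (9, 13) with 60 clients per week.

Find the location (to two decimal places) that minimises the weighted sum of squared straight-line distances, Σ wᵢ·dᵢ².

The minimiser of Σwᵢ‖p−pᵢ‖² is the weighted centroid p* = (Σwᵢpᵢ)/(Σwᵢ).
Σwᵢ = 560.
Σwᵢxᵢ = 450·0 + 50·6 + 60·9 = 840.
Σwᵢyᵢ = 450·14 + 50·1 + 60·13 = 7130.
x* = 840/560 = 1.50, y* = 7130/560 = 12.73.

(1.50, 12.73)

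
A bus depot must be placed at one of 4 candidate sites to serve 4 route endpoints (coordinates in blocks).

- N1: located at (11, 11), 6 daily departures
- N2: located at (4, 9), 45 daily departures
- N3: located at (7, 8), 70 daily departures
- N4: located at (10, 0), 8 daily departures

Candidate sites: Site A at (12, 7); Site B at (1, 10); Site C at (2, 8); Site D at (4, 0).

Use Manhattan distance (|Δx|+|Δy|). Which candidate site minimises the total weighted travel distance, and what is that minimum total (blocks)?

Total weighted distance at each candidate:
  Site A (12, 7): total = 972
  Site B (1, 10): total = 958
  Site C (2, 8): total = 685
  Site D (4, 0): total = 1331
Minimum is at Site C with total 685 blocks.

Site C, total 685 blocks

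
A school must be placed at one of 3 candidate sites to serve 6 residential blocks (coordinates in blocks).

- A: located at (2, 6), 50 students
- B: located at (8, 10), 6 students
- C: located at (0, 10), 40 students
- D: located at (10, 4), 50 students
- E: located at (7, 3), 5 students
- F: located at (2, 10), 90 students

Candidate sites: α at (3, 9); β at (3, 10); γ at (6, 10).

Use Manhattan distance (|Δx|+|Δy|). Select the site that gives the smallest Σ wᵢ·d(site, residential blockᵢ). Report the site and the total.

Total weighted distance at each candidate:
  α (3, 9): total = 1226
  β (3, 10): total = 1195
  γ (6, 10): total = 1552
Minimum is at β with total 1195 blocks.

β, total 1195 blocks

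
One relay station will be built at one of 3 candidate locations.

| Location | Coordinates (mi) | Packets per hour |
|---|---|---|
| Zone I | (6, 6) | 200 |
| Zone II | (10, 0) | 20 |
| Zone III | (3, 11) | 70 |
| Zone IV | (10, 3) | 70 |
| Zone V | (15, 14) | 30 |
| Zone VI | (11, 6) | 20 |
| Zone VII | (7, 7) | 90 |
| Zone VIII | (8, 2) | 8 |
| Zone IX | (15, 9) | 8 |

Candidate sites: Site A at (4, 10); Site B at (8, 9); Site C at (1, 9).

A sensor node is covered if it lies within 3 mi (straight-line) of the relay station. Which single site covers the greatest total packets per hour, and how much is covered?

Site B, covering 90

Coverage radius r = 3 mi; a point is covered iff (Δx)²+(Δy)² ≤ 3² = 9.
  Site A (4, 10): covers {Zone III} → 70
  Site B (8, 9): covers {Zone VII} → 90
  Site C (1, 9): covers {Zone III} → 70
Maximum coverage at Site B: 90 packets per hour.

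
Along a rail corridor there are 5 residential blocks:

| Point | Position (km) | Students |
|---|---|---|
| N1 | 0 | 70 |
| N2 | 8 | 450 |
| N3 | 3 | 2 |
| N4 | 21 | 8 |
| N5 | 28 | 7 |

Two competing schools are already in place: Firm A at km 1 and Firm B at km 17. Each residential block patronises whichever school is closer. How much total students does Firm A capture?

522

The indifferent point is the midpoint (1+17)/2 = 9; residential blocks left of it (closer to Firm A at 1) go to Firm A, those right go to Firm B.
  N1 at 0 (w=70) → Firm A
  N3 at 3 (w=2) → Firm A
  N2 at 8 (w=450) → Firm A
  N4 at 21 (w=8) → Firm B
  N5 at 28 (w=7) → Firm B
Firm A captures 522; Firm B captures 15.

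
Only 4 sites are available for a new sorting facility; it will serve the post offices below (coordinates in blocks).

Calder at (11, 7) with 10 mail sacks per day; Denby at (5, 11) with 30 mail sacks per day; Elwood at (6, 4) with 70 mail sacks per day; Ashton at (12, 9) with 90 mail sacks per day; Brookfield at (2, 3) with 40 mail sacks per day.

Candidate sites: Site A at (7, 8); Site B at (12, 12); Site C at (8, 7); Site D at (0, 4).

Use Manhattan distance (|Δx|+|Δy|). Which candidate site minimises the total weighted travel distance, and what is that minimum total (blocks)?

Total weighted distance at each candidate:
  Site A (7, 8): total = 1490
  Site B (12, 12): total = 2310
  Site C (8, 7): total = 1530
  Site D (0, 4): total = 2570
Minimum is at Site A with total 1490 blocks.

Site A, total 1490 blocks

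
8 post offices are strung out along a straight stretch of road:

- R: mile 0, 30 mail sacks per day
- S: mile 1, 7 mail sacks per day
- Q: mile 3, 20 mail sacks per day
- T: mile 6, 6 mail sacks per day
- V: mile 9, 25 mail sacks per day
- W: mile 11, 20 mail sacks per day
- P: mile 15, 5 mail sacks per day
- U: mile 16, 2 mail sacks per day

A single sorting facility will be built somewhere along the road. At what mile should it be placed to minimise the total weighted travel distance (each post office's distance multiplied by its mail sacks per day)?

x = 6

For a sum of weighted absolute distances on a line, the optimum is the weighted median (not the mean). Total weight W = 115; half-weight = 57.5.
Sort by position and accumulate weight:
  mile 0 (R, w=30) → cum 30
  mile 1 (S, w=7) → cum 37
  mile 3 (Q, w=20) → cum 57
  mile 6 (T, w=6) → cum 63  ≥ 57.5 → median here
  mile 9 (V, w=25) → cum 88
  mile 11 (W, w=20) → cum 108
  mile 15 (P, w=5) → cum 113
  mile 16 (U, w=2) → cum 115
Optimal location: mile 6.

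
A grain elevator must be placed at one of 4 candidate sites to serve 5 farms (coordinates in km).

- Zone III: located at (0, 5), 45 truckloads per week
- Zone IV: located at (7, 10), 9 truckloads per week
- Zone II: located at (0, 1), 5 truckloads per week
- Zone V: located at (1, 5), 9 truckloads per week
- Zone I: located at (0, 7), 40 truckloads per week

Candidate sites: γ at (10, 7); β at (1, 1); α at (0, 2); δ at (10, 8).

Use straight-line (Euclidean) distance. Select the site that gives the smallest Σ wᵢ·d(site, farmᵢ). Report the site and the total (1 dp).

α, total 464.1 km

Total weighted distance at each candidate:
  γ (10, 7): total = 1038.4
  β (1, 1): total = 567.2
  α (0, 2): total = 464.1
  δ (10, 8): total = 1050.7
Minimum is at α with total 464.1 km.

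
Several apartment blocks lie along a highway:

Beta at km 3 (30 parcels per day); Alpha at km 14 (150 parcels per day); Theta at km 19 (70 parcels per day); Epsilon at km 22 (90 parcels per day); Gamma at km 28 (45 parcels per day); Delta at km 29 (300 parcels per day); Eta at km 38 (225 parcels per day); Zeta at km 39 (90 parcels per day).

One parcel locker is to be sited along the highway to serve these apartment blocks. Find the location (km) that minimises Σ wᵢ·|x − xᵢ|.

For a sum of weighted absolute distances on a line, the optimum is the weighted median (not the mean). Total weight W = 1000; half-weight = 500.
Sort by position and accumulate weight:
  km 3 (Beta, w=30) → cum 30
  km 14 (Alpha, w=150) → cum 180
  km 19 (Theta, w=70) → cum 250
  km 22 (Epsilon, w=90) → cum 340
  km 28 (Gamma, w=45) → cum 385
  km 29 (Delta, w=300) → cum 685  ≥ 500 → median here
  km 38 (Eta, w=225) → cum 910
  km 39 (Zeta, w=90) → cum 1000
Optimal location: km 29.

x = 29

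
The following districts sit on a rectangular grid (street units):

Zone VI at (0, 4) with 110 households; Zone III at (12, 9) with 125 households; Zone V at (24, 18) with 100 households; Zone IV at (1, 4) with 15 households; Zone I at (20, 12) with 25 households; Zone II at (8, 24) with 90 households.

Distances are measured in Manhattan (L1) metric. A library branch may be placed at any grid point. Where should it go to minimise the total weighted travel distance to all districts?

(12, 9)

Manhattan distance separates: Σwᵢ(|x−xᵢ|+|y−yᵢ|) = Σwᵢ|x−xᵢ| + Σwᵢ|y−yᵢ|, so x and y are optimised independently as 1-D weighted medians.
Total weight W = 465; half = 232.5.
x-coordinate, sorted with cumulative weight:
  x=0 (Zone VI, w=110) cum 110
  x=1 (Zone IV, w=15) cum 125
  x=8 (Zone II, w=90) cum 215
  x=12 (Zone III, w=125) cum 340  ← median
  x=20 (Zone I, w=25) cum 365
  x=24 (Zone V, w=100) cum 465
⇒ x* = 12
y-coordinate, sorted with cumulative weight:
  y=4 (Zone VI, w=110) cum 110
  y=4 (Zone IV, w=15) cum 125
  y=9 (Zone III, w=125) cum 250  ← median
  y=12 (Zone I, w=25) cum 275
  y=18 (Zone V, w=100) cum 375
  y=24 (Zone II, w=90) cum 465
⇒ y* = 9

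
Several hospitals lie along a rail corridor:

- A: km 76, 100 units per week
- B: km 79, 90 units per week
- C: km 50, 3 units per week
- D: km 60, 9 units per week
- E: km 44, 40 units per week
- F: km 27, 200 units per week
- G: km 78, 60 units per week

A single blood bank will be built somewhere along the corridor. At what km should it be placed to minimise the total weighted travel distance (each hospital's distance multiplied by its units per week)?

For a sum of weighted absolute distances on a line, the optimum is the weighted median (not the mean). Total weight W = 502; half-weight = 251.
Sort by position and accumulate weight:
  km 27 (F, w=200) → cum 200
  km 44 (E, w=40) → cum 240
  km 50 (C, w=3) → cum 243
  km 60 (D, w=9) → cum 252  ≥ 251 → median here
  km 76 (A, w=100) → cum 352
  km 78 (G, w=60) → cum 412
  km 79 (B, w=90) → cum 502
Optimal location: km 60.

x = 60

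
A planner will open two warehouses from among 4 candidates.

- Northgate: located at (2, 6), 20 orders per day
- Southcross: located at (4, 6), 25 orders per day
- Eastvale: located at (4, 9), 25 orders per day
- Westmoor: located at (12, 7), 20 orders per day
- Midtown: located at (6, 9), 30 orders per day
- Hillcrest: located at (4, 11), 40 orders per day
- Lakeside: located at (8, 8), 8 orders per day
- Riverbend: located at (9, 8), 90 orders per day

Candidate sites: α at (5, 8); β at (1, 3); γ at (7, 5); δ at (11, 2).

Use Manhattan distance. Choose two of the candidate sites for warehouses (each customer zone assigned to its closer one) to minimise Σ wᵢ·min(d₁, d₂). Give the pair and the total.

Evaluate every pair (each demand assigned to the nearer of the two):
  {α, δ}: total = 949
  {α, β}: total = 969
  {α, γ}: total = 969
  {β, γ}: total = 1487
  {γ, δ}: total = 1507
  {β, δ}: total = 2137
Best pair: {α, δ} with total 949.

{α, δ}, total 949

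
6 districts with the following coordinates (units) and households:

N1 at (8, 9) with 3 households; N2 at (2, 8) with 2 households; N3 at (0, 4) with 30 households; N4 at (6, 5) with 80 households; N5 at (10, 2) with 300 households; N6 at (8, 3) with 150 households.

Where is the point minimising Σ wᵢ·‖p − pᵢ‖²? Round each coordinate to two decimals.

(8.33, 2.85)

The minimiser of Σwᵢ‖p−pᵢ‖² is the weighted centroid p* = (Σwᵢpᵢ)/(Σwᵢ).
Σwᵢ = 565.
Σwᵢxᵢ = 3·8 + 2·2 + 30·0 + 80·6 + 300·10 + 150·8 = 4708.
Σwᵢyᵢ = 3·9 + 2·8 + 30·4 + 80·5 + 300·2 + 150·3 = 1613.
x* = 4708/565 = 8.33, y* = 1613/565 = 2.85.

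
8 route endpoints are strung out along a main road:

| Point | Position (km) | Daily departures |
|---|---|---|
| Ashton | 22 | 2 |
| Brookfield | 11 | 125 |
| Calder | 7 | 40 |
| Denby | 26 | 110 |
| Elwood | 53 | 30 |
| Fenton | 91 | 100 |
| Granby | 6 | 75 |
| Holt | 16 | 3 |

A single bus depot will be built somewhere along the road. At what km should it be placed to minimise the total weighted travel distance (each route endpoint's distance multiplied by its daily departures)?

x = 16

For a sum of weighted absolute distances on a line, the optimum is the weighted median (not the mean). Total weight W = 485; half-weight = 242.5.
Sort by position and accumulate weight:
  km 6 (Granby, w=75) → cum 75
  km 7 (Calder, w=40) → cum 115
  km 11 (Brookfield, w=125) → cum 240
  km 16 (Holt, w=3) → cum 243  ≥ 242.5 → median here
  km 22 (Ashton, w=2) → cum 245
  km 26 (Denby, w=110) → cum 355
  km 53 (Elwood, w=30) → cum 385
  km 91 (Fenton, w=100) → cum 485
Optimal location: km 16.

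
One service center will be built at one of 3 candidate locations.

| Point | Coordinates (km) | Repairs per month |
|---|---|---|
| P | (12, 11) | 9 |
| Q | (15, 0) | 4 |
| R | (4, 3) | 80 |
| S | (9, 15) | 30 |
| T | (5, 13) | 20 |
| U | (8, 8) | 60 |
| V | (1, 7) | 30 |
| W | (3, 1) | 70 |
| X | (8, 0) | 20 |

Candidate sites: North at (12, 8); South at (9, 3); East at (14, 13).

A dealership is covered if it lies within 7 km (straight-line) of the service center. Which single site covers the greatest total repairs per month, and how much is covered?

Coverage radius r = 7 km; a point is covered iff (Δx)²+(Δy)² ≤ 7² = 49.
  North (12, 8): covers {P, U} → 69
  South (9, 3): covers {Q, R, U, W, X} → 234
  East (14, 13): covers {P, S} → 39
Maximum coverage at South: 234 repairs per month.

South, covering 234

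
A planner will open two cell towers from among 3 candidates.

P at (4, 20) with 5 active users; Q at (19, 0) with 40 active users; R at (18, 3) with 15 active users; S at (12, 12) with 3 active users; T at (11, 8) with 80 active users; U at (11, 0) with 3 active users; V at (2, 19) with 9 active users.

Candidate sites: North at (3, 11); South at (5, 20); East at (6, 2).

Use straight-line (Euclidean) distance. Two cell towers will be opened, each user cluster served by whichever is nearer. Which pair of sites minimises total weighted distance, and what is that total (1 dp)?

{South, East}, total 1413.1

Evaluate every pair (each demand assigned to the nearer of the two):
  {South, East}: total = 1413.1
  {North, East}: total = 1492.7
  {North, South}: total = 1816.6
Best pair: {South, East} with total 1413.1.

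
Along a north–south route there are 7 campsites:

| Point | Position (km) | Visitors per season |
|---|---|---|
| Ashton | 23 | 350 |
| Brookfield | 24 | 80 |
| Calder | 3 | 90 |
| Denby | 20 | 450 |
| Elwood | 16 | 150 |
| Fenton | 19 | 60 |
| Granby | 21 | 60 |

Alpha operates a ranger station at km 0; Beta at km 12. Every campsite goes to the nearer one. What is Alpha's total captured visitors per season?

90

The indifferent point is the midpoint (0+12)/2 = 6; campsites left of it (closer to Alpha at 0) go to Alpha, those right go to Beta.
  Calder at 3 (w=90) → Alpha
  Elwood at 16 (w=150) → Beta
  Fenton at 19 (w=60) → Beta
  Denby at 20 (w=450) → Beta
  Granby at 21 (w=60) → Beta
  Ashton at 23 (w=350) → Beta
  Brookfield at 24 (w=80) → Beta
Alpha captures 90; Beta captures 1150.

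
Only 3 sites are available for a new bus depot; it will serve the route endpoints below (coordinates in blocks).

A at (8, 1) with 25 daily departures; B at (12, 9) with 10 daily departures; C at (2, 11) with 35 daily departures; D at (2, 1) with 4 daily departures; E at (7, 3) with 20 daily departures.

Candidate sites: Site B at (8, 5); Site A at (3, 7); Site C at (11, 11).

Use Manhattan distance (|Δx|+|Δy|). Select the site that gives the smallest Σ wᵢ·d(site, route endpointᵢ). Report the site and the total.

Site B, total 700 blocks

Total weighted distance at each candidate:
  Site B (8, 5): total = 700
  Site A (3, 7): total = 748
  Site C (11, 11): total = 986
Minimum is at Site B with total 700 blocks.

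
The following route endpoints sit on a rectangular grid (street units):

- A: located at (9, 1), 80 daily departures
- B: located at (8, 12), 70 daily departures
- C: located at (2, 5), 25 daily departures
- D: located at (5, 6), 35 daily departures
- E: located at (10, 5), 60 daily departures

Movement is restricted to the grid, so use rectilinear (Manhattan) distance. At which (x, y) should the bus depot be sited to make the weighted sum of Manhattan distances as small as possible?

(9, 5)

Manhattan distance separates: Σwᵢ(|x−xᵢ|+|y−yᵢ|) = Σwᵢ|x−xᵢ| + Σwᵢ|y−yᵢ|, so x and y are optimised independently as 1-D weighted medians.
Total weight W = 270; half = 135.
x-coordinate, sorted with cumulative weight:
  x=2 (C, w=25) cum 25
  x=5 (D, w=35) cum 60
  x=8 (B, w=70) cum 130
  x=9 (A, w=80) cum 210  ← median
  x=10 (E, w=60) cum 270
⇒ x* = 9
y-coordinate, sorted with cumulative weight:
  y=1 (A, w=80) cum 80
  y=5 (C, w=25) cum 105
  y=5 (E, w=60) cum 165  ← median
  y=6 (D, w=35) cum 200
  y=12 (B, w=70) cum 270
⇒ y* = 5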